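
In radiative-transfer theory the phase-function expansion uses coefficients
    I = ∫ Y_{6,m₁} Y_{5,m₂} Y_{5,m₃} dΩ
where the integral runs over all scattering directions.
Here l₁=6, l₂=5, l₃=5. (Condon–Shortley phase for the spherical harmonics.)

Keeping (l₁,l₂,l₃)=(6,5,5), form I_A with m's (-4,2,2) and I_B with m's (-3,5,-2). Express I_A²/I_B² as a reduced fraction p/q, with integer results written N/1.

Shared (l₁,l₂,l₃)=(6,5,5): N and (l;000)² cancel in I_A²/I_B².
A: Δ = 6!·6!·4!/17! = 1/28588560; Racah Σ t=4..6: t=4:+1/207360 t=5:−1/57600 t=6:+1/207360 = -1/129600; ⇒ 3j(6 5 5; -4 2 2)² = 168/12155, sgn +1
B: Δ = 6!·6!·4!/17! = 1/28588560; Racah Σ t=6..6: t=6:+1/622080 = 1/622080; ⇒ 3j(6 5 5; -3 5 -2)² = 105/4862, sgn -1
I_A²/I_B² = (168/12155)/(105/4862) = 16/25

16/25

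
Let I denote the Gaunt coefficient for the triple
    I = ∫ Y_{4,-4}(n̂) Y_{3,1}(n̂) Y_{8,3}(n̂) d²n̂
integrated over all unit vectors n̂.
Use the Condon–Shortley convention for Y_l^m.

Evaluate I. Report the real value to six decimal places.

0.000000

triangle: need 1≤l₃≤7, have 8; I=0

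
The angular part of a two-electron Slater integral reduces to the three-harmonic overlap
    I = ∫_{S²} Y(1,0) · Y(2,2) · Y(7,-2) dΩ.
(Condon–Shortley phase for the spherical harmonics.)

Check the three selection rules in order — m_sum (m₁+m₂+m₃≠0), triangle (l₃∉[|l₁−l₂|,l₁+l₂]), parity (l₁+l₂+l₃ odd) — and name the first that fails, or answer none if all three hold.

triangle

azimuthal sum: 0 + 2 − 2 = 0  ✓
1 ≤ 7 ≤ 3 (triangle on l)  ✗
L = 1 + 2 + 7 = 10 (even)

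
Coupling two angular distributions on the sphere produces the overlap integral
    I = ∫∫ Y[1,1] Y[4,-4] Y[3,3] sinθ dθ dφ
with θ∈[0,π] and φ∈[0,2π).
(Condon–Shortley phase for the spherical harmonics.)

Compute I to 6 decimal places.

0.325735

Rules hold: Σm=0, L=8 even, 3≤3≤5.
N = 3·9·7 = 189
Δ = 2!·0!·6!/9! = 1/252
Racah Σ t=1..1: t=1:−1/36 = -1/36
⇒ 3j(1 4 3; 0 0 0)² = 4/63, sgn +1
Racah Σ t=0..0: t=0:+1/1440 = 1/1440
⇒ 3j(1 4 3; 1 -4 3)² = 1/9, sgn +1
4πI² = N·(3j₀)²·(3jₘ)² = 4/3
I = +1·√(1.33333/4π) = 0.32573501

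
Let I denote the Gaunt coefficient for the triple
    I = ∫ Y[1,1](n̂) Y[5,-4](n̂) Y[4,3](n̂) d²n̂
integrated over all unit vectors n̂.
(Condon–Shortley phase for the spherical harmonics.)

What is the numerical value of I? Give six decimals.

Checks pass: Σm=0; 10 even; l₃=4∈[4,6].
(2·1+1)(2·5+1)(2·4+1) = 297
Δ: 2! 0! 8! / 11! → 1/495
sum: t=1:−1/576 = -1/576
3j²(1 5 4; 0 0 0) = Δ·Π!·Σ² = 5/99  (sign -1)
sum: t=0:+1/10080 = 1/10080
3j²(1 5 4; 1 -4 3) = Δ·Π!·Σ² = 4/55  (sign -1)
combine: 4πI² = 297·5/99·4/55 = 12/11
take √, sign +1: I = 0.29463840

0.294638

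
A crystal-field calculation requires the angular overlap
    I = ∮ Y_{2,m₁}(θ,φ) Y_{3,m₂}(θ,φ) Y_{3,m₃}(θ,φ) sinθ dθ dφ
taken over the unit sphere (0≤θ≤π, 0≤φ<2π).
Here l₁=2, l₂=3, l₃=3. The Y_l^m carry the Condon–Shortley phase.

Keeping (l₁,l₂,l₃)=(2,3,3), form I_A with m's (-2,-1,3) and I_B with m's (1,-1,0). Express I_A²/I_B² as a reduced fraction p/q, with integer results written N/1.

l's match ⇒ only the (l;m) 3-j factors differ between A and B.
A: triangle coeff Δ(2,3,3) = 1/3780; Σ_t [2,2]: t=2:+1/96 = 1/96; (3j)²=1/42 [(2 3 3; -2 -1 3)], sign=+1
B: triangle coeff Δ(2,3,3) = 1/3780; Σ_t [0,1]: t=0:+1/8 t=1:−1/12 = 1/24; (3j)²=1/210 [(2 3 3; 1 -1 0)], sign=-1
I_A²/I_B² = (1/42)/(1/210) = 5/1

5/1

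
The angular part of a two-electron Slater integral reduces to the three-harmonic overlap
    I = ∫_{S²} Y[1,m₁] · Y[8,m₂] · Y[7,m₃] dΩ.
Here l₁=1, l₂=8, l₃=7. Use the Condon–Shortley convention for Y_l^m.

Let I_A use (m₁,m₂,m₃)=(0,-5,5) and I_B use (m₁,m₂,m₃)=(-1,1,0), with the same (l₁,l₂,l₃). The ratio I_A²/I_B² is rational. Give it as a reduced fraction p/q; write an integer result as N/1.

Same 1,8,7: normalisation and zero-m 3j drop out of the ratio.
A: Δ: 2! 0! 14! / 17! → 1/2040; sum: t=1:−1/958003200 = -1/958003200; 3j²(1 8 7; 0 -5 5) = Δ·Π!·Σ² = 13/680  (sign -1)
B: Δ: 2! 0! 14! / 17! → 1/2040; sum: t=2:+1/50803200 = 1/50803200; 3j²(1 8 7; -1 1 0) = Δ·Π!·Σ² = 3/170  (sign -1)
I_A²/I_B² = (13/680)/(3/170) = 13/12

13/12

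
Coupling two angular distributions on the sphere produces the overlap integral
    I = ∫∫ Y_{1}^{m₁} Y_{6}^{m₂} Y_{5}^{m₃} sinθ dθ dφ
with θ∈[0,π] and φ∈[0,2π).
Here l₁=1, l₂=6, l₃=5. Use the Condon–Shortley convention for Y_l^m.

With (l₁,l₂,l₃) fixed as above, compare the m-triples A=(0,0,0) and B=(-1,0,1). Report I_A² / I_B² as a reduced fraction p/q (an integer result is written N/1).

l's match ⇒ only the (l;m) 3-j factors differ between A and B.
A: triangle coeff Δ(1,6,5) = 1/858; Σ_t [1,1]: t=1:−1/14400 = -1/14400; (3j)²=6/143 [(1 6 5; 0 0 0)], sign=+1
B: triangle coeff Δ(1,6,5) = 1/858; Σ_t [2,2]: t=2:+1/34560 = 1/34560; (3j)²=5/286 [(1 6 5; -1 0 1)], sign=+1
I_A²/I_B² = (6/143)/(5/286) = 12/5

12/5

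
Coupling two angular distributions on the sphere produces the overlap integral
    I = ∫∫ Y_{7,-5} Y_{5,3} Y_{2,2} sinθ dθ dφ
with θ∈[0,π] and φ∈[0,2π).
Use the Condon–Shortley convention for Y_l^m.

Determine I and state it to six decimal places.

Rules hold: Σm=0, L=14 even, 2≤2≤12.
N = 15·11·5 = 825
Δ = 10!·4!·0!/15! = 1/15015
Racah Σ t=5..5: t=5:−1/57600 = -1/57600
⇒ 3j(7 5 2; 0 0 0)² = 21/715, sgn -1
Racah Σ t=8..8: t=8:+1/1935360 = 1/1935360
⇒ 3j(7 5 2; -5 3 2)² = 3/91, sgn +1
4πI² = N·(3j₀)²·(3jₘ)² = 135/169
I = -1·√(0.798817/4π) = -0.25212656

-0.252127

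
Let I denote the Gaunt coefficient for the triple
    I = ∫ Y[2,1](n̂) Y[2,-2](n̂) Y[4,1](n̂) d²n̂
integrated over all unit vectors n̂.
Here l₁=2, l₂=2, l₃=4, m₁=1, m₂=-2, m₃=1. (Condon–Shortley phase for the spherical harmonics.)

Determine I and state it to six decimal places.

-0.090112

Rules hold: Σm=0, L=8 even, 0≤4≤4.
N = 5·5·9 = 225
Δ = 0!·4!·4!/9! = 1/630
Racah Σ t=0..0: t=0:+1/16 = 1/16
⇒ 3j(2 2 4; 0 0 0)² = 2/35, sgn +1
Racah Σ t=0..0: t=0:+1/144 = 1/144
⇒ 3j(2 2 4; 1 -2 1)² = 1/126, sgn -1
4πI² = N·(3j₀)²·(3jₘ)² = 5/49
I = -1·√(0.102041/4π) = -0.09011188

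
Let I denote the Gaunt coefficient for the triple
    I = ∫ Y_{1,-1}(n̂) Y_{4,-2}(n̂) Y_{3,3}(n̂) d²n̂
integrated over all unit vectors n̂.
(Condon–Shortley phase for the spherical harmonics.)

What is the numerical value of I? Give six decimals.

Rules hold: Σm=0, L=8 even, 3≤3≤5.
N = 3·9·7 = 189
Δ = 2!·0!·6!/9! = 1/252
Racah Σ t=1..1: t=1:−1/36 = -1/36
⇒ 3j(1 4 3; 0 0 0)² = 4/63, sgn +1
Racah Σ t=2..2: t=2:+1/1440 = 1/1440
⇒ 3j(1 4 3; -1 -2 3)² = 1/252, sgn +1
4πI² = N·(3j₀)²·(3jₘ)² = 1/21
I = +1·√(0.047619/4π) = 0.06155813

0.061558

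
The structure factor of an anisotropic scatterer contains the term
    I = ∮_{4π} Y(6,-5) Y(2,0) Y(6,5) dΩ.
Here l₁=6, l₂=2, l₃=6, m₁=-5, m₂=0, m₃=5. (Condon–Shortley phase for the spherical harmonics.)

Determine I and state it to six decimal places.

0.126157

Rules hold: Σm=0, L=14 even, 4≤6≤8.
N = 13·5·13 = 845
Δ = 2!·10!·2!/15! = 1/90090
Racah Σ t=0..2: t=0:+1/69120 t=1:−1/14400 t=2:+1/69120 = -7/172800
⇒ 3j(6 2 6; 0 0 0)² = 14/715, sgn -1
Racah Σ t=1..2: t=1:−1/3628800 t=2:+1/1451520 = 1/2419200
⇒ 3j(6 2 6; -5 0 5)² = 11/910, sgn -1
4πI² = N·(3j₀)²·(3jₘ)² = 1/5
I = +1·√(0.2/4π) = 0.12615663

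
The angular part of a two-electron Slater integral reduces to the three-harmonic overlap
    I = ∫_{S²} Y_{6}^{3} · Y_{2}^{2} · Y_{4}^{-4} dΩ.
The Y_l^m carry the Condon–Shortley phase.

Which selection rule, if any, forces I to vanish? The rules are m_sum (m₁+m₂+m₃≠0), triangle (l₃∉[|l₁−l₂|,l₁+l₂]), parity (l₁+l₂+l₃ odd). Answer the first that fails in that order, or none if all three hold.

m₁+m₂+m₃ = 3 + 2 − 4 = 1  ✗
triangle: |6−2|=4 ≤ l₃=4 ≤ 6+2=8
parity: l₁+l₂+l₃ = 12 is even

m_sum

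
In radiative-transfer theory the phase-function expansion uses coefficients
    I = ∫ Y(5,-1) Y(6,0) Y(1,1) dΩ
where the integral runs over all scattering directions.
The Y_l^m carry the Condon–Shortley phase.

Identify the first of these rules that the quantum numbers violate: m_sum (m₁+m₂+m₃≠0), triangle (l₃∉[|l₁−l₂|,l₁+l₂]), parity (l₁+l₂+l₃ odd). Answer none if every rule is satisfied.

m₁+m₂+m₃ = -1 + 0 + 1 = 0  ✓
triangle: |5−6|=1 ≤ l₃=1 ≤ 5+6=11  ✓
parity: l₁+l₂+l₃ = 12 is even  ✓

none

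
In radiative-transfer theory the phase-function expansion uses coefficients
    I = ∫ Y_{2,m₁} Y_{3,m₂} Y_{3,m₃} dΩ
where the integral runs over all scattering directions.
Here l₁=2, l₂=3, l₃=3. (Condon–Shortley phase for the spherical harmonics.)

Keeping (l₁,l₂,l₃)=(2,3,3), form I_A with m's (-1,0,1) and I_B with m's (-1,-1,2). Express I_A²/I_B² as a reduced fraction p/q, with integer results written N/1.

2/15

Shared (l₁,l₂,l₃)=(2,3,3): N and (l;000)² cancel in I_A²/I_B².
A: Δ = 2!·2!·4!/9! = 1/3780; Racah Σ t=1..2: t=1:−1/8 t=2:+1/12 = -1/24; ⇒ 3j(2 3 3; -1 0 1)² = 1/210, sgn -1
B: Δ = 2!·2!·4!/9! = 1/3780; Racah Σ t=1..2: t=1:−1/12 t=2:+1/48 = -1/16; ⇒ 3j(2 3 3; -1 -1 2)² = 1/28, sgn +1
I_A²/I_B² = (1/210)/(1/28) = 2/15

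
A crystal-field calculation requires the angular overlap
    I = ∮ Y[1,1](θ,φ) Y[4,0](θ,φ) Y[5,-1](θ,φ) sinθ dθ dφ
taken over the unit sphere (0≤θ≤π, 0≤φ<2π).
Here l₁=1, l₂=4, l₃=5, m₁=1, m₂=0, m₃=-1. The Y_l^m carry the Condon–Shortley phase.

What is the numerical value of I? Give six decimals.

m-sum 0 ✓  L=10 even ✓  3≤5≤5 ✓
Π(2lᵢ+1) = 3×9×11 = 297
triangle coeff Δ(1,4,5) = 1/495
Σ_t [0,0]: t=0:+1/576 = 1/576
(3j)²=5/99 [(1 4 5; 0 0 0)], sign=-1
Σ_t [0,0]: t=0:+1/1152 = 1/1152
(3j)²=1/33 [(1 4 5; 1 0 -1)], sign=+1
⇒ 4πI² = 5/11
I = (-1)√(5/11/(4π)) = -0.19018827

-0.190188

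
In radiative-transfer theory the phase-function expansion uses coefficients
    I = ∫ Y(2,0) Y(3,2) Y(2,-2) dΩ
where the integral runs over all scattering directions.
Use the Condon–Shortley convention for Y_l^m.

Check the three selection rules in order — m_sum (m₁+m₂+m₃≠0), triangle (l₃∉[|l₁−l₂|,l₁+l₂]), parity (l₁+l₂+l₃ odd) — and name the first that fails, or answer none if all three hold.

parity

m₁+m₂+m₃ = 0 + 2 − 2 = 0  ✓
triangle: |2−3|=1 ≤ l₃=2 ≤ 2+3=5  ✓
parity: l₁+l₂+l₃ = 7 is odd  ✗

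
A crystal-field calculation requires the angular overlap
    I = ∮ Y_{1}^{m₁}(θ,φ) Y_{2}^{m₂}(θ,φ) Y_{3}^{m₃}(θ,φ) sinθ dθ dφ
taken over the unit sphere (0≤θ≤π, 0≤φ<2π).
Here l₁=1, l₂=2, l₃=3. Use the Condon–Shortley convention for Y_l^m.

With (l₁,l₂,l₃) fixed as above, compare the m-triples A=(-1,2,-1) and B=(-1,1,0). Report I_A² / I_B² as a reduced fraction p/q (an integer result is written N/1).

1/3

l's match ⇒ only the (l;m) 3-j factors differ between A and B.
A: triangle coeff Δ(1,2,3) = 1/105; Σ_t [0,0]: t=0:+1/48 = 1/48; (3j)²=1/105 [(1 2 3; -1 2 -1)], sign=+1
B: triangle coeff Δ(1,2,3) = 1/105; Σ_t [0,0]: t=0:+1/12 = 1/12; (3j)²=1/35 [(1 2 3; -1 1 0)], sign=-1
I_A²/I_B² = (1/105)/(1/35) = 1/3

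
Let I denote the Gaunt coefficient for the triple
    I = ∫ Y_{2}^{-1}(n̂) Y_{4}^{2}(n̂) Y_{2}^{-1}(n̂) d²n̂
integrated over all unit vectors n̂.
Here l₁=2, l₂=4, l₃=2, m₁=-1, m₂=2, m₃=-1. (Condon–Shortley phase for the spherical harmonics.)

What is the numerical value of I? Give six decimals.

0.254875

m-sum 0 ✓  L=8 even ✓  2≤2≤6 ✓
Π(2lᵢ+1) = 5×9×5 = 225
triangle coeff Δ(2,4,2) = 1/630
Σ_t [2,2]: t=2:+1/16 = 1/16
(3j)²=2/35 [(2 4 2; 0 0 0)], sign=+1
Σ_t [3,3]: t=3:−1/36 = -1/36
(3j)²=4/63 [(2 4 2; -1 2 -1)], sign=+1
⇒ 4πI² = 40/49
I = (+1)√(40/49/(4π)) = 0.25487487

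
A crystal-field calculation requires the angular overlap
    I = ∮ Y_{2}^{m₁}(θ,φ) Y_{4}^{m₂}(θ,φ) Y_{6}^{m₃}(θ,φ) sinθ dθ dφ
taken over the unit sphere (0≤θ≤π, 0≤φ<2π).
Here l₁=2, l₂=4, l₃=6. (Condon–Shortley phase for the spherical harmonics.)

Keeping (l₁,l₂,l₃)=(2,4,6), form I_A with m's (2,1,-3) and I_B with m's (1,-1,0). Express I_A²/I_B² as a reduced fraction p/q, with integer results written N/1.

Shared (l₁,l₂,l₃)=(2,4,6): N and (l;000)² cancel in I_A²/I_B².
A: Δ = 0!·4!·8!/13! = 1/6435; Racah Σ t=0..0: t=0:+1/17280 = 1/17280; ⇒ 3j(2 4 6; 2 1 -3)² = 14/715, sgn -1
B: Δ = 0!·4!·8!/13! = 1/6435; Racah Σ t=0..0: t=0:+1/4320 = 1/4320; ⇒ 3j(2 4 6; 1 -1 0)² = 8/429, sgn +1
I_A²/I_B² = (14/715)/(8/429) = 21/20

21/20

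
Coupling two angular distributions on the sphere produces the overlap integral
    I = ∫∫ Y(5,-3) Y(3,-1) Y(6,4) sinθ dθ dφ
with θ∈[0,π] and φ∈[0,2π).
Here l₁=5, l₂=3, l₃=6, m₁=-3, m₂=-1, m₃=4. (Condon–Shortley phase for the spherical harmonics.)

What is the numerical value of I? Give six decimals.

m-sum 0 ✓  L=14 even ✓  2≤6≤8 ✓
Π(2lᵢ+1) = 11×7×13 = 1001
triangle coeff Δ(5,3,6) = 1/675675
Σ_t [0,2]: t=0:+1/8640 t=1:−1/2304 t=2:+1/8640 = -7/34560
(3j)²=7/429 [(5 3 6; 0 0 0)], sign=-1
Σ_t [0,2]: t=0:+1/322560 t=1:−1/30240 t=2:+1/69120 = -1/64512
(3j)²=10/1001 [(5 3 6; -3 -1 4)], sign=-1
⇒ 4πI² = 70/429
I = (+1)√(70/429/(4π)) = 0.11395029

0.113950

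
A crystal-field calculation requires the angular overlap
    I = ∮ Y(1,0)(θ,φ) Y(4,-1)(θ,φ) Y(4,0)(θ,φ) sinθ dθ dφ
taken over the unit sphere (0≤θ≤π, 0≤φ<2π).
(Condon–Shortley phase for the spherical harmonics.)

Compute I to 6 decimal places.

0.000000

Σmᵢ = -1 ≠ 0, so the φ-integral vanishes; I = 0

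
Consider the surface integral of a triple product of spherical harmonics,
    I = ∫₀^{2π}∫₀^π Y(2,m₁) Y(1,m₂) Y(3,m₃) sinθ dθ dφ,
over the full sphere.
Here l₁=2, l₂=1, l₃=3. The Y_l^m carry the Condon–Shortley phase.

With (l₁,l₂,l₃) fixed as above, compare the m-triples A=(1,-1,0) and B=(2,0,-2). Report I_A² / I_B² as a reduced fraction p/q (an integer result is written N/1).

Shared (l₁,l₂,l₃)=(2,1,3): N and (l;000)² cancel in I_A²/I_B².
A: Δ = 0!·4!·2!/7! = 1/105; Racah Σ t=0..0: t=0:+1/12 = 1/12; ⇒ 3j(2 1 3; 1 -1 0)² = 1/35, sgn -1
B: Δ = 0!·4!·2!/7! = 1/105; Racah Σ t=0..0: t=0:+1/24 = 1/24; ⇒ 3j(2 1 3; 2 0 -2)² = 1/21, sgn -1
I_A²/I_B² = (1/35)/(1/21) = 3/5

3/5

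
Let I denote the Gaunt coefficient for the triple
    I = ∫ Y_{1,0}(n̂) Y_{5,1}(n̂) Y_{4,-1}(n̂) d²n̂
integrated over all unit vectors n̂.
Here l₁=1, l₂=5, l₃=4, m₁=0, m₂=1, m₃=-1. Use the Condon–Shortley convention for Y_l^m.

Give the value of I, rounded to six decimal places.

-0.240571

Checks pass: Σm=0; 10 even; l₃=4∈[4,6].
(2·1+1)(2·5+1)(2·4+1) = 297
Δ: 2! 0! 8! / 11! → 1/495
sum: t=1:−1/576 = -1/576
3j²(1 5 4; 0 0 0) = Δ·Π!·Σ² = 5/99  (sign -1)
sum: t=1:−1/720 = -1/720
3j²(1 5 4; 0 1 -1) = Δ·Π!·Σ² = 8/165  (sign +1)
combine: 4πI² = 297·5/99·8/165 = 8/11
take √, sign -1: I = -0.24057125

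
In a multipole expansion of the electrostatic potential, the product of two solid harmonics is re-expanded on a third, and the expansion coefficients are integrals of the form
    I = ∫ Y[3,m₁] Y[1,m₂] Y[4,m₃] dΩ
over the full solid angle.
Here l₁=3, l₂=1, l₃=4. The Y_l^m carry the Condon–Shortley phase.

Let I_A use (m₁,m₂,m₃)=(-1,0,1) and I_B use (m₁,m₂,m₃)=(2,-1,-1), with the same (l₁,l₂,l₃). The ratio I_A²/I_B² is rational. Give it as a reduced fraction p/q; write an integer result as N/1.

5/1

Shared (l₁,l₂,l₃)=(3,1,4): N and (l;000)² cancel in I_A²/I_B².
A: Δ = 0!·6!·2!/9! = 1/252; Racah Σ t=0..0: t=0:+1/48 = 1/48; ⇒ 3j(3 1 4; -1 0 1)² = 5/84, sgn -1
B: Δ = 0!·6!·2!/9! = 1/252; Racah Σ t=0..0: t=0:+1/240 = 1/240; ⇒ 3j(3 1 4; 2 -1 -1)² = 1/84, sgn -1
I_A²/I_B² = (5/84)/(1/84) = 5/1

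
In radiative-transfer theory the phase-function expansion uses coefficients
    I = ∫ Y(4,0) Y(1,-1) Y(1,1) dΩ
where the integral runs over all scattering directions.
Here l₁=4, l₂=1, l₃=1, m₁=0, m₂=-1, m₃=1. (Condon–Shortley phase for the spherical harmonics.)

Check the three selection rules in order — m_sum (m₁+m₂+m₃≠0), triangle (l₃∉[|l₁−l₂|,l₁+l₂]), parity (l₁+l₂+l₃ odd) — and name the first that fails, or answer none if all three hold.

Σmᵢ = 0  ✓
l₃∈[|l₁−l₂|,l₁+l₂]=[3,5], have l₃=1  ✗
Σlᵢ = 6 ⇒ even

triangle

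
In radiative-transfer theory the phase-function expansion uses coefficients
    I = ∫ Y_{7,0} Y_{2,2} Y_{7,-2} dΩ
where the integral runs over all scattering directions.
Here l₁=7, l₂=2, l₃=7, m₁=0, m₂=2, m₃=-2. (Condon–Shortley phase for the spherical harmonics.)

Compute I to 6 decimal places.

Rules hold: Σm=0, L=16 even, 5≤7≤9.
N = 15·5·15 = 1125
Δ = 2!·12!·2!/17! = 1/185640
Racah Σ t=0..2: t=0:+1/2419200 t=1:−1/518400 t=2:+1/2419200 = -1/907200
⇒ 3j(7 2 7; 0 0 0)² = 56/3315, sgn +1
Racah Σ t=2..2: t=2:+1/2419200 = 1/2419200
⇒ 3j(7 2 7; 0 2 -2)² = 27/1105, sgn -1
4πI² = N·(3j₀)²·(3jₘ)² = 22680/48841
I = -1·√(0.464364/4π) = -0.19223140

-0.192231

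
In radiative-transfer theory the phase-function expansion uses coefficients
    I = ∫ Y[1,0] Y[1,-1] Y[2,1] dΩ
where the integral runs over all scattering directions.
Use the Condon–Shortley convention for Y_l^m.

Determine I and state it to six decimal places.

-0.218510

Checks pass: Σm=0; 4 even; l₃=2∈[0,2].
(2·1+1)(2·1+1)(2·2+1) = 45
Δ: 0! 2! 2! / 5! → 1/30
sum: t=0:+1/1 = 1/1
3j²(1 1 2; 0 0 0) = Δ·Π!·Σ² = 2/15  (sign +1)
sum: t=0:+1/2 = 1/2
3j²(1 1 2; 0 -1 1) = Δ·Π!·Σ² = 1/10  (sign -1)
combine: 4πI² = 45·2/15·1/10 = 3/5
take √, sign -1: I = -0.21850969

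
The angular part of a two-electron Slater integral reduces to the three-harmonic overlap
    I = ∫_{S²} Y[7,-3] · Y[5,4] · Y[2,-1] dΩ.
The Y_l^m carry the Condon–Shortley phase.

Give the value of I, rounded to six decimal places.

m-sum 0 ✓  L=14 even ✓  2≤2≤12 ✓
Π(2lᵢ+1) = 15×11×5 = 825
triangle coeff Δ(7,5,2) = 1/15015
Σ_t [5,5]: t=5:−1/57600 = -1/57600
(3j)²=21/715 [(7 5 2; 0 0 0)], sign=-1
Σ_t [9,9]: t=9:−1/2177280 = -1/2177280
(3j)²=8/3003 [(7 5 2; -3 4 -1)], sign=+1
⇒ 4πI² = 120/1859
I = (-1)√(120/1859/(4π)) = -0.07167142

-0.071671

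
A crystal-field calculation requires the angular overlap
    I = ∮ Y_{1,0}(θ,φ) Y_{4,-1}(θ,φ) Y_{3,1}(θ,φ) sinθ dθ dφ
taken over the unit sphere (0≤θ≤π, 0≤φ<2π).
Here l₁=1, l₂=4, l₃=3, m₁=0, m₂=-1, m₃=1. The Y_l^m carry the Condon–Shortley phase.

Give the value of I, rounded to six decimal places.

-0.238414

Rules hold: Σm=0, L=8 even, 3≤3≤5.
N = 3·9·7 = 189
Δ = 2!·0!·6!/9! = 1/252
Racah Σ t=1..1: t=1:−1/36 = -1/36
⇒ 3j(1 4 3; 0 0 0)² = 4/63, sgn +1
Racah Σ t=1..1: t=1:−1/48 = -1/48
⇒ 3j(1 4 3; 0 -1 1)² = 5/84, sgn -1
4πI² = N·(3j₀)²·(3jₘ)² = 5/7
I = -1·√(0.714286/4π) = -0.23841361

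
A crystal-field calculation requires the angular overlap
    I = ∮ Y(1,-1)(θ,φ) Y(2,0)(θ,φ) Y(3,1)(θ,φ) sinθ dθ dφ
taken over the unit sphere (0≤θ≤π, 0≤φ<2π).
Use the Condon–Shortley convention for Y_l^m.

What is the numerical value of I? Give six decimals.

-0.202301

m-sum 0 ✓  L=6 even ✓  1≤3≤3 ✓
Π(2lᵢ+1) = 3×5×7 = 105
triangle coeff Δ(1,2,3) = 1/105
Σ_t [0,0]: t=0:+1/4 = 1/4
(3j)²=3/35 [(1 2 3; 0 0 0)], sign=-1
Σ_t [0,0]: t=0:+1/8 = 1/8
(3j)²=2/35 [(1 2 3; -1 0 1)], sign=+1
⇒ 4πI² = 18/35
I = (-1)√(18/35/(4π)) = -0.20230066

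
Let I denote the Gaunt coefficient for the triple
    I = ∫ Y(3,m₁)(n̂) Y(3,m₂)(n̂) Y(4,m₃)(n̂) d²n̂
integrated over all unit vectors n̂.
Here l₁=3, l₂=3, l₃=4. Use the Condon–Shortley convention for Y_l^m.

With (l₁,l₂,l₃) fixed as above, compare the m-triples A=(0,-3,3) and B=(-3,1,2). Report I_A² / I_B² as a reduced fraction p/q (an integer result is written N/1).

Same 3,3,4: normalisation and zero-m 3j drop out of the ratio.
A: Δ: 2! 4! 4! / 11! → 1/34650; sum: t=0:+1/288 = 1/288; 3j²(3 3 4; 0 -3 3) = Δ·Π!·Σ² = 1/22  (sign -1)
B: Δ: 2! 4! 4! / 11! → 1/34650; sum: t=2:+1/192 = 1/192; 3j²(3 3 4; -3 1 2) = Δ·Π!·Σ² = 3/77  (sign +1)
I_A²/I_B² = (1/22)/(3/77) = 7/6

7/6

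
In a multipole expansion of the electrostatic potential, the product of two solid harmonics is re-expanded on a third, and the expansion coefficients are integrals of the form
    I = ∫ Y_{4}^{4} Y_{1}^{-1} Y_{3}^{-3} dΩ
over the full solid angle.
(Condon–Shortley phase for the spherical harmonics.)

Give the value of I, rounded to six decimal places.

Checks pass: Σm=0; 8 even; l₃=3∈[3,5].
(2·4+1)(2·1+1)(2·3+1) = 189
Δ: 2! 6! 0! / 9! → 1/252
sum: t=1:−1/36 = -1/36
3j²(4 1 3; 0 0 0) = Δ·Π!·Σ² = 4/63  (sign +1)
sum: t=0:+1/1440 = 1/1440
3j²(4 1 3; 4 -1 -3) = Δ·Π!·Σ² = 1/9  (sign +1)
combine: 4πI² = 189·4/63·1/9 = 4/3
take √, sign +1: I = 0.32573501

0.325735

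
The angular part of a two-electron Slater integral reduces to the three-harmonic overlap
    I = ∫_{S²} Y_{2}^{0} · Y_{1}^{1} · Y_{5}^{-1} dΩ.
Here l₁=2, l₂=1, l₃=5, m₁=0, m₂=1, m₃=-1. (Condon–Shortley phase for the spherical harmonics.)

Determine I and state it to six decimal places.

|2−1|≤5≤2+1 violated ⇒ I = 0

0.000000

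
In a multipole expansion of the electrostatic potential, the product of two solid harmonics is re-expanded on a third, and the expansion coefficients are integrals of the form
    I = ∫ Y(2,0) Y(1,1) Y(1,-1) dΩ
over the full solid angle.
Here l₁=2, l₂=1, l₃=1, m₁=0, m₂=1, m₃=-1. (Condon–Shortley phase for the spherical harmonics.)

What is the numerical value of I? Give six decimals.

m-sum 0 ✓  L=4 even ✓  1≤1≤3 ✓
Π(2lᵢ+1) = 5×3×3 = 45
triangle coeff Δ(2,1,1) = 1/30
Σ_t [1,1]: t=1:−1/1 = -1/1
(3j)²=2/15 [(2 1 1; 0 0 0)], sign=+1
Σ_t [2,2]: t=2:+1/4 = 1/4
(3j)²=1/30 [(2 1 1; 0 1 -1)], sign=+1
⇒ 4πI² = 1/5
I = (+1)√(1/5/(4π)) = 0.12615663

0.126157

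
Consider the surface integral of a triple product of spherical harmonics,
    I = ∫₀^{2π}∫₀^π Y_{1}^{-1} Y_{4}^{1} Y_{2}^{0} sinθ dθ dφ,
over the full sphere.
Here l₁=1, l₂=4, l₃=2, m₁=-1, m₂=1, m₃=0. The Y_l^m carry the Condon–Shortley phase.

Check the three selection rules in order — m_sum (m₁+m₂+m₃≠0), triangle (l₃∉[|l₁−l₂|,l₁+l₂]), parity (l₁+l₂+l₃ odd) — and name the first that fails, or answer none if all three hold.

m₁+m₂+m₃ = -1 + 1 + 0 = 0  ✓
triangle: |1−4|=3 ≤ l₃=2 ≤ 1+4=5  ✗
parity: l₁+l₂+l₃ = 7 is odd

triangle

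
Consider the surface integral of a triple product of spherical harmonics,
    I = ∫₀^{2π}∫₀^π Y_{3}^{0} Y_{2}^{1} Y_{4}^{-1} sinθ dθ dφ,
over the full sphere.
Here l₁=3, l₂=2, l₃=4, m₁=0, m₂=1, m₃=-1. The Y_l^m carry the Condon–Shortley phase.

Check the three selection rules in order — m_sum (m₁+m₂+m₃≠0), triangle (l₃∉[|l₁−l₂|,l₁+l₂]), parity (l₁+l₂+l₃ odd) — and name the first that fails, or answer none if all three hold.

parity

Σmᵢ = 0  ✓
l₃∈[|l₁−l₂|,l₁+l₂]=[1,5], have l₃=4  ✓
Σlᵢ = 9 ⇒ odd  ✗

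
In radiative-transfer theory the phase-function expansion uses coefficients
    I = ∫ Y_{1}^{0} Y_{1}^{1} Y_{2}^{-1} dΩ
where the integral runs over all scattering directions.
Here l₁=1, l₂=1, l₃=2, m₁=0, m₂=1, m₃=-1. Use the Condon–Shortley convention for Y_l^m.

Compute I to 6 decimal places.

Checks pass: Σm=0; 4 even; l₃=2∈[0,2].
(2·1+1)(2·1+1)(2·2+1) = 45
Δ: 0! 2! 2! / 5! → 1/30
sum: t=0:+1/1 = 1/1
3j²(1 1 2; 0 0 0) = Δ·Π!·Σ² = 2/15  (sign +1)
sum: t=0:+1/2 = 1/2
3j²(1 1 2; 0 1 -1) = Δ·Π!·Σ² = 1/10  (sign -1)
combine: 4πI² = 45·2/15·1/10 = 3/5
take √, sign -1: I = -0.21850969

-0.218510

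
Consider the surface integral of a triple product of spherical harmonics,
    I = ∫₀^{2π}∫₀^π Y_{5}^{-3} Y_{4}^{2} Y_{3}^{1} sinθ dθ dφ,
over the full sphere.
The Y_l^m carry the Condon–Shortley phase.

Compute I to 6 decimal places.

-0.144236

m-sum 0 ✓  L=12 even ✓  1≤3≤9 ✓
Π(2lᵢ+1) = 11×9×7 = 693
triangle coeff Δ(5,4,3) = 1/180180
Σ_t [2,4]: t=2:+1/576 t=3:−1/144 t=4:+1/576 = -1/288
(3j)²=20/1001 [(5 4 3; 0 0 0)], sign=+1
Σ_t [4,6]: t=4:+1/2304 t=5:−1/720 t=6:+1/5760 = -1/1280
(3j)²=27/1430 [(5 4 3; -3 2 1)], sign=-1
⇒ 4πI² = 486/1859
I = (-1)√(486/1859/(4π)) = -0.14423595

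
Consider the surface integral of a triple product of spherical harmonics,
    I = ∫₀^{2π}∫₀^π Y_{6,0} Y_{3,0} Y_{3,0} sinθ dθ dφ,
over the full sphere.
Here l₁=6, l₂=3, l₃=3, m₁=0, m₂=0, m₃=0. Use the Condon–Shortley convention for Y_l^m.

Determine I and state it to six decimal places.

0.237088

Checks pass: Σm=0; 12 even; l₃=3∈[3,9].
(2·6+1)(2·3+1)(2·3+1) = 637
Δ: 6! 6! 0! / 13! → 1/12012
sum: t=3:−1/1296 = -1/1296
3j²(6 3 3; 0 0 0) = Δ·Π!·Σ² = 100/3003  (sign +1)
(m-triple is (0,0,0) — same symbol as above.)
combine: 4πI² = 637·100/3003·100/3003 = 10000/14157
take √, sign +1: I = 0.23708793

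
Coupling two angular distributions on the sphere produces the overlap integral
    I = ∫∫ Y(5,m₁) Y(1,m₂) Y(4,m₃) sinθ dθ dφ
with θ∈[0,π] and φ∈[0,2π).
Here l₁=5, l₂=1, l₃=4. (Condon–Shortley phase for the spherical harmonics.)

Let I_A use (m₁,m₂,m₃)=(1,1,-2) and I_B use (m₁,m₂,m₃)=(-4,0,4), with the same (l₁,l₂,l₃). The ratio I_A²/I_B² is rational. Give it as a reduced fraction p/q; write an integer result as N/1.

2/3

Same 5,1,4: normalisation and zero-m 3j drop out of the ratio.
A: Δ: 2! 8! 0! / 11! → 1/495; sum: t=2:+1/2880 = 1/2880; 3j²(5 1 4; 1 1 -2) = Δ·Π!·Σ² = 2/165  (sign +1)
B: Δ: 2! 8! 0! / 11! → 1/495; sum: t=1:−1/40320 = -1/40320; 3j²(5 1 4; -4 0 4) = Δ·Π!·Σ² = 1/55  (sign -1)
I_A²/I_B² = (2/165)/(1/55) = 2/3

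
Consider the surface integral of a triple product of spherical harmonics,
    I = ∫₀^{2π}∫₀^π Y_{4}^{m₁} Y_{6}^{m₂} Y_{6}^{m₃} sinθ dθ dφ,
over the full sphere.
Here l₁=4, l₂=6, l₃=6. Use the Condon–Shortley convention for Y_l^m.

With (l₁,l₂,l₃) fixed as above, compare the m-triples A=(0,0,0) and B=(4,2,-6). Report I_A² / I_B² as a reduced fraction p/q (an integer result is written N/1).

l's match ⇒ only the (l;m) 3-j factors differ between A and B.
A: triangle coeff Δ(4,6,6) = 1/15315300; Σ_t [0,4]: t=0:+1/829440 t=1:−1/25920 t=2:+1/9216 t=3:−1/25920 t=4:+1/829440 = 7/207360; (3j)²=28/2431 [(4 6 6; 0 0 0)], sign=+1
B: triangle coeff Δ(4,6,6) = 1/15315300; Σ_t [0,0]: t=0:+1/23224320 = 1/23224320; (3j)²=1/442 [(4 6 6; 4 2 -6)], sign=+1
I_A²/I_B² = (28/2431)/(1/442) = 56/11

56/11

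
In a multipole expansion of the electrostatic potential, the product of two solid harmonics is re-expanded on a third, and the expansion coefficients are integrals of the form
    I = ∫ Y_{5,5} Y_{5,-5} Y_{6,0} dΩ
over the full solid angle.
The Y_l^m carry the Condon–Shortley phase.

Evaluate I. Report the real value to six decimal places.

Rules hold: Σm=0, L=16 even, 0≤6≤10.
N = 11·11·13 = 1573
Δ = 4!·6!·6!/17! = 1/28588560
Racah Σ t=0..4: t=0:+1/345600 t=1:−1/13824 t=2:+1/5184 t=3:−1/13824 t=4:+1/345600 = 7/129600
⇒ 3j(5 5 6; 0 0 0)² = 80/7293, sgn +1
Racah Σ t=0..0: t=0:+1/12441600 = 1/12441600
⇒ 3j(5 5 6; 5 -5 0)² = 15/9724, sgn +1
4πI² = N·(3j₀)²·(3jₘ)² = 100/3757
I = +1·√(0.026617/4π) = 0.04602295

0.046023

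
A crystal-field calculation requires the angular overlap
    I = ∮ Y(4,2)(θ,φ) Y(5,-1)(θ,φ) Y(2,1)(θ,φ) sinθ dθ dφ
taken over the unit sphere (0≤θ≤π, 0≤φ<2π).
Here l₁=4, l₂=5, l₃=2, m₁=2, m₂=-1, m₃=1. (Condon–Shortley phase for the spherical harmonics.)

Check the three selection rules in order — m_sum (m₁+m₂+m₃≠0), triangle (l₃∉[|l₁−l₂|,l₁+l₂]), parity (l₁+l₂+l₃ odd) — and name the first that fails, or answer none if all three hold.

m₁+m₂+m₃ = 2 − 1 + 1 = 2  ✗
triangle: |4−5|=1 ≤ l₃=2 ≤ 4+5=9
parity: l₁+l₂+l₃ = 11 is odd

m_sum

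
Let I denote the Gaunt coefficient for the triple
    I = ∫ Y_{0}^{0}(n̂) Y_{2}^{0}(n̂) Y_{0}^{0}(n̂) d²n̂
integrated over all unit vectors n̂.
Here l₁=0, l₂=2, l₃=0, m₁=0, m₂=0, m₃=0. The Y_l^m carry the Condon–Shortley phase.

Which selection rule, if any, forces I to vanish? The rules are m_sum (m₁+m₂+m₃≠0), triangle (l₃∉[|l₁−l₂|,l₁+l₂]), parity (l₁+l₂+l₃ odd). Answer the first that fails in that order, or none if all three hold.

triangle

azimuthal sum: 0 + 0 + 0 = 0  ✓
2 ≤ 0 ≤ 2 (triangle on l)  ✗
L = 0 + 2 + 0 = 2 (even)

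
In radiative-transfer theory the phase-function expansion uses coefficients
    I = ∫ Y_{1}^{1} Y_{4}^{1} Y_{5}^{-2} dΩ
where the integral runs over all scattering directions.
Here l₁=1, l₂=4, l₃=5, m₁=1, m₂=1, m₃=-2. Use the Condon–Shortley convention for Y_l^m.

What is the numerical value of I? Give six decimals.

m-sum 0 ✓  L=10 even ✓  3≤5≤5 ✓
Π(2lᵢ+1) = 3×9×11 = 297
triangle coeff Δ(1,4,5) = 1/495
Σ_t [0,0]: t=0:+1/576 = 1/576
(3j)²=5/99 [(1 4 5; 0 0 0)], sign=-1
Σ_t [0,0]: t=0:+1/1440 = 1/1440
(3j)²=7/165 [(1 4 5; 1 1 -2)], sign=-1
⇒ 4πI² = 7/11
I = (+1)√(7/11/(4π)) = 0.22503380

0.225034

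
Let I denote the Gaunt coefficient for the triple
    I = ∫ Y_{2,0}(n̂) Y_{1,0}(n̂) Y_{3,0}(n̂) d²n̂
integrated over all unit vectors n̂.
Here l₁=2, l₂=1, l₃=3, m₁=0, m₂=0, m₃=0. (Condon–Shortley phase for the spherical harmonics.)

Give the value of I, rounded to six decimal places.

0.247767

Rules hold: Σm=0, L=6 even, 1≤3≤3.
N = 5·3·7 = 105
Δ = 0!·4!·2!/7! = 1/105
Racah Σ t=0..0: t=0:+1/4 = 1/4
⇒ 3j(2 1 3; 0 0 0)² = 3/35, sgn -1
(m-triple is (0,0,0) — same symbol as above.)
4πI² = N·(3j₀)²·(3jₘ)² = 27/35
I = +1·√(0.771429/4π) = 0.24776670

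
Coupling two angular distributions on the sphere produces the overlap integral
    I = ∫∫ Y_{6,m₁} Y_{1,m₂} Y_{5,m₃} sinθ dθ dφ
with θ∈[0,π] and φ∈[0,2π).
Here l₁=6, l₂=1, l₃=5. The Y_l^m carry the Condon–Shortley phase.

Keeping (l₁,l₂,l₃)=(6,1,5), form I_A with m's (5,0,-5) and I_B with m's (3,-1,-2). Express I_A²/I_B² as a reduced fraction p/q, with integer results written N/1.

Same 6,1,5: normalisation and zero-m 3j drop out of the ratio.
A: Δ: 2! 10! 0! / 13! → 1/858; sum: t=1:−1/3628800 = -1/3628800; 3j²(6 1 5; 5 0 -5) = Δ·Π!·Σ² = 1/78  (sign -1)
B: Δ: 2! 10! 0! / 13! → 1/858; sum: t=0:+1/60480 = 1/60480; 3j²(6 1 5; 3 -1 -2) = Δ·Π!·Σ² = 6/143  (sign -1)
I_A²/I_B² = (1/78)/(6/143) = 11/36

11/36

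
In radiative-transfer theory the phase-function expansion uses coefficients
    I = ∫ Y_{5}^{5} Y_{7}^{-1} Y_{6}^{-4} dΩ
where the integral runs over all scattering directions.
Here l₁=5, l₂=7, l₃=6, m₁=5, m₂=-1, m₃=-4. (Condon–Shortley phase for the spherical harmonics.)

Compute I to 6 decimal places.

-0.104772

Checks pass: Σm=0; 18 even; l₃=6∈[2,12].
(2·5+1)(2·7+1)(2·6+1) = 2145
Δ: 6! 4! 8! / 19! → 1/174594420
sum: t=1:−1/4147200 t=2:+1/207360 t=3:−1/82944 t=4:+1/207360 t=5:−1/4147200 = -1/345600
3j²(5 7 6; 0 0 0) = Δ·Π!·Σ² = 420/46189  (sign -1)
sum: t=0:+1/24883200 = 1/24883200
3j²(5 7 6; 5 -1 -4) = Δ·Π!·Σ² = 980/138567  (sign +1)
combine: 4πI² = 2145·420/46189·980/138567 = 2058000/14919047
take √, sign -1: I = -0.10477248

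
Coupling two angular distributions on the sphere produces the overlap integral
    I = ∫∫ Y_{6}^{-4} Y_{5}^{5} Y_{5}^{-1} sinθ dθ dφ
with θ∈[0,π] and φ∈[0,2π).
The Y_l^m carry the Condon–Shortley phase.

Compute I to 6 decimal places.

0.178246

m-sum 0 ✓  L=16 even ✓  1≤5≤11 ✓
Π(2lᵢ+1) = 13×11×11 = 1573
triangle coeff Δ(6,5,5) = 1/28588560
Σ_t [1,5]: t=1:−1/345600 t=2:+1/13824 t=3:−1/5184 t=4:+1/13824 t=5:−1/345600 = -7/129600
(3j)²=80/7293 [(6 5 5; 0 0 0)], sign=+1
Σ_t [6,6]: t=6:+1/829440 = 1/829440
(3j)²=225/9724 [(6 5 5; -4 5 -1)], sign=+1
⇒ 4πI² = 1500/3757
I = (+1)√(1500/3757/(4π)) = 0.17824613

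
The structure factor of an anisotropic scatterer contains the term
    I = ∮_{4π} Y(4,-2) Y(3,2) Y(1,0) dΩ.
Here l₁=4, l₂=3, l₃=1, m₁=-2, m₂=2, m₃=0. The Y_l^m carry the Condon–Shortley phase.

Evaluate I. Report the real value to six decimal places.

Rules hold: Σm=0, L=8 even, 1≤1≤7.
N = 9·7·3 = 189
Δ = 6!·2!·0!/9! = 1/252
Racah Σ t=3..3: t=3:−1/36 = -1/36
⇒ 3j(4 3 1; 0 0 0)² = 4/63, sgn +1
Racah Σ t=5..5: t=5:−1/120 = -1/120
⇒ 3j(4 3 1; -2 2 0)² = 1/21, sgn +1
4πI² = N·(3j₀)²·(3jₘ)² = 4/7
I = +1·√(0.571429/4π) = 0.21324362

0.213244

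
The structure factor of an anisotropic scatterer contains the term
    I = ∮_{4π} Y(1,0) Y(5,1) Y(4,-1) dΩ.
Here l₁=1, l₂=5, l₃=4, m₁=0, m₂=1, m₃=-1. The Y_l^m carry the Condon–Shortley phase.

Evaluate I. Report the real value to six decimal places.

-0.240571

Rules hold: Σm=0, L=10 even, 4≤4≤6.
N = 3·11·9 = 297
Δ = 2!·0!·8!/11! = 1/495
Racah Σ t=1..1: t=1:−1/576 = -1/576
⇒ 3j(1 5 4; 0 0 0)² = 5/99, sgn -1
Racah Σ t=1..1: t=1:−1/720 = -1/720
⇒ 3j(1 5 4; 0 1 -1)² = 8/165, sgn +1
4πI² = N·(3j₀)²·(3jₘ)² = 8/11
I = -1·√(0.727273/4π) = -0.24057125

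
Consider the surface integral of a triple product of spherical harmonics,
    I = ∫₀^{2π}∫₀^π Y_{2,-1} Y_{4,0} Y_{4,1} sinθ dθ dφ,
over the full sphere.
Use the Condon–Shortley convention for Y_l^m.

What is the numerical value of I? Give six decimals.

-0.044869

m-sum 0 ✓  L=10 even ✓  2≤4≤6 ✓
Π(2lᵢ+1) = 5×9×9 = 405
triangle coeff Δ(2,4,4) = 1/13860
Σ_t [0,2]: t=0:+1/192 t=1:−1/36 t=2:+1/192 = -5/288
(3j)²=20/693 [(2 4 4; 0 0 0)], sign=-1
Σ_t [1,2]: t=1:−1/72 t=2:+1/96 = -1/288
(3j)²=1/462 [(2 4 4; -1 0 1)], sign=+1
⇒ 4πI² = 150/5929
I = (-1)√(150/5929/(4π)) = -0.04486937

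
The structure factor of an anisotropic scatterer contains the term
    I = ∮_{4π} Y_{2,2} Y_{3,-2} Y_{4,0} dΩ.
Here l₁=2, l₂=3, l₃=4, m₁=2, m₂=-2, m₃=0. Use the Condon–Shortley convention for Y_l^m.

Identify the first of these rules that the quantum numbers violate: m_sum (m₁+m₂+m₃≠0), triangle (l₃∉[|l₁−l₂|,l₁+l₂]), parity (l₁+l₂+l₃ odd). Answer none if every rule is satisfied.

azimuthal sum: 2 − 2 + 0 = 0  ✓
1 ≤ 4 ≤ 5 (triangle on l)  ✓
L = 2 + 3 + 4 = 9 (odd)  ✗

parity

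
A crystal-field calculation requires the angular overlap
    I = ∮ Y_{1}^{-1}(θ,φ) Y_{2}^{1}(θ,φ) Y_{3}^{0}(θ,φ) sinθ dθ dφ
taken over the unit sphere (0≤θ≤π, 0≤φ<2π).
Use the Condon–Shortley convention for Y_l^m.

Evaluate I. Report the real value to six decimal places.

0.143048

m-sum 0 ✓  L=6 even ✓  1≤3≤3 ✓
Π(2lᵢ+1) = 3×5×7 = 105
triangle coeff Δ(1,2,3) = 1/105
Σ_t [0,0]: t=0:+1/4 = 1/4
(3j)²=3/35 [(1 2 3; 0 0 0)], sign=-1
Σ_t [0,0]: t=0:+1/12 = 1/12
(3j)²=1/35 [(1 2 3; -1 1 0)], sign=-1
⇒ 4πI² = 9/35
I = (+1)√(9/35/(4π)) = 0.14304817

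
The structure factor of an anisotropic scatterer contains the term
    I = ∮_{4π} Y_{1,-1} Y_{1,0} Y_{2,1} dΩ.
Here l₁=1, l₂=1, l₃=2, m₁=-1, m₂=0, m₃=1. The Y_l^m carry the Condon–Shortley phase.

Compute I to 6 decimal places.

-0.218510

m-sum 0 ✓  L=4 even ✓  0≤2≤2 ✓
Π(2lᵢ+1) = 3×3×5 = 45
triangle coeff Δ(1,1,2) = 1/30
Σ_t [0,0]: t=0:+1/1 = 1/1
(3j)²=2/15 [(1 1 2; 0 0 0)], sign=+1
Σ_t [0,0]: t=0:+1/2 = 1/2
(3j)²=1/10 [(1 1 2; -1 0 1)], sign=-1
⇒ 4πI² = 3/5
I = (-1)√(3/5/(4π)) = -0.21850969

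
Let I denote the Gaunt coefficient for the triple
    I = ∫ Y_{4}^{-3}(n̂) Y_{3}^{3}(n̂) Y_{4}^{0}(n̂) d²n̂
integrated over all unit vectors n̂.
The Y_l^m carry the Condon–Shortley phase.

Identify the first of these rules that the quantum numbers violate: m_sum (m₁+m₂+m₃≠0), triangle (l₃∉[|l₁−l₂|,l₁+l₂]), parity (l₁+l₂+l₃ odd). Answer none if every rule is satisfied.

parity

azimuthal sum: -3 + 3 + 0 = 0  ✓
1 ≤ 4 ≤ 7 (triangle on l)  ✓
L = 4 + 3 + 4 = 11 (odd)  ✗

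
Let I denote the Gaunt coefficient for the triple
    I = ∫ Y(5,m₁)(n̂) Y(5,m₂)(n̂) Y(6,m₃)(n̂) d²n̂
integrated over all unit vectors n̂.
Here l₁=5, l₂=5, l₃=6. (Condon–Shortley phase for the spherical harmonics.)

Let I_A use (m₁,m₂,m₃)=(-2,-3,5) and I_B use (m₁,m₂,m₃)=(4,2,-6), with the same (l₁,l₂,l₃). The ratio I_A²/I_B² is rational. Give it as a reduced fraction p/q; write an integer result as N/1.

1/6

Shared (l₁,l₂,l₃)=(5,5,6): N and (l;000)² cancel in I_A²/I_B².
A: Δ = 4!·6!·6!/17! = 1/28588560; Racah Σ t=1..2: t=1:−1/518400 t=2:+1/345600 = 1/1036800; ⇒ 3j(5 5 6; -2 -3 5)² = 7/2210, sgn -1
B: Δ = 4!·6!·6!/17! = 1/28588560; Racah Σ t=1..1: t=1:−1/3110400 = -1/3110400; ⇒ 3j(5 5 6; 4 2 -6)² = 21/1105, sgn -1
I_A²/I_B² = (7/2210)/(21/1105) = 1/6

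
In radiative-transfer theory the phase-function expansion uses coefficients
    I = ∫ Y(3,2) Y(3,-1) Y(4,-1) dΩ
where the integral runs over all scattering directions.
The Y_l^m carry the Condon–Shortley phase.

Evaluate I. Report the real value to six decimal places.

0.145070

Checks pass: Σm=0; 10 even; l₃=4∈[0,6].
(2·3+1)(2·3+1)(2·4+1) = 441
Δ: 2! 4! 4! / 11! → 1/34650
sum: t=0:+1/72 t=1:−1/16 t=2:+1/72 = -5/144
3j²(3 3 4; 0 0 0) = Δ·Π!·Σ² = 2/77  (sign -1)
sum: t=0:+1/48 t=1:−1/144 = 1/72
3j²(3 3 4; 2 -1 -1) = Δ·Π!·Σ² = 16/693  (sign -1)
combine: 4πI² = 441·2/77·16/693 = 32/121
take √, sign +1: I = 0.14506992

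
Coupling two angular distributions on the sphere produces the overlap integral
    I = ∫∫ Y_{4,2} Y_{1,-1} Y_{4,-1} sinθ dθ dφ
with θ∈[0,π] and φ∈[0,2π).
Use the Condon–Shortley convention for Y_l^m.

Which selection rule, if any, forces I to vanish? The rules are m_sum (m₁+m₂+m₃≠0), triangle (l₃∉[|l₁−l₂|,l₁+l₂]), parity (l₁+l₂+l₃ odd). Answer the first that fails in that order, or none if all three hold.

parity

Σmᵢ = 0  ✓
l₃∈[|l₁−l₂|,l₁+l₂]=[3,5], have l₃=4  ✓
Σlᵢ = 9 ⇒ odd  ✗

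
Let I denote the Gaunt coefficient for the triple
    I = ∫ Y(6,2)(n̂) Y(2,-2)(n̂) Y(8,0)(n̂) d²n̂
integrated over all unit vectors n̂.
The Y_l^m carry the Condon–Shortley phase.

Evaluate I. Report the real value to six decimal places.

0.071001

m-sum 0 ✓  L=16 even ✓  4≤8≤8 ✓
Π(2lᵢ+1) = 13×5×17 = 1105
triangle coeff Δ(6,2,8) = 1/30940
Σ_t [0,0]: t=0:+1/2073600 = 1/2073600
(3j)²=28/1105 [(6 2 8; 0 0 0)], sign=+1
Σ_t [0,0]: t=0:+1/23224320 = 1/23224320
(3j)²=1/442 [(6 2 8; 2 -2 0)], sign=+1
⇒ 4πI² = 14/221
I = (+1)√(14/221/(4π)) = 0.07100075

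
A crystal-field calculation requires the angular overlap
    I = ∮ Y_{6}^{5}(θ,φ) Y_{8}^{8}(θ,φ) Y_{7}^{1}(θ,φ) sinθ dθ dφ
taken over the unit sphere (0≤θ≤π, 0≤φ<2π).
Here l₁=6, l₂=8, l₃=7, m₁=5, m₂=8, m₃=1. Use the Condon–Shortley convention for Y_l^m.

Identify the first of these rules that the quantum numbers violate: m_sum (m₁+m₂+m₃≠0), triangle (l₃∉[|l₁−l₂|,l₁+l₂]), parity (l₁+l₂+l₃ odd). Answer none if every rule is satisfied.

m₁+m₂+m₃ = 5 + 8 + 1 = 14  ✗
triangle: |6−8|=2 ≤ l₃=7 ≤ 6+8=14
parity: l₁+l₂+l₃ = 21 is odd

m_sum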